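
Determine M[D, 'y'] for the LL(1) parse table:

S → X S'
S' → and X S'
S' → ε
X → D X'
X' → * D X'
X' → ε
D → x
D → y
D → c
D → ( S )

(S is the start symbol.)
To find M[D, 'y'], we find productions for D where 'y' is in the predict set (PREDICT(N → α) = (FIRST(α) \ {ε}) ∪ (FOLLOW(N) if α ⇒* ε)).

D → x: PREDICT = { 'x' }
D → y: PREDICT = { 'y' }
  'y' is in predict set, so this production goes in M[D, 'y']
D → c: PREDICT = { 'c' }
D → ( S ): PREDICT = { '(' }

M[D, 'y'] = D → y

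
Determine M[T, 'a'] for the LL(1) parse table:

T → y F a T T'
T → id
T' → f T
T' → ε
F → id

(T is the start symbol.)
Empty (error entry)

To find M[T, 'a'], we find productions for T where 'a' is in the predict set (PREDICT(N → α) = (FIRST(α) \ {ε}) ∪ (FOLLOW(N) if α ⇒* ε)).

T → y F a T T': PREDICT = { 'y' }
T → id: PREDICT = { 'id' }

M[T, 'a'] is empty (no production applies)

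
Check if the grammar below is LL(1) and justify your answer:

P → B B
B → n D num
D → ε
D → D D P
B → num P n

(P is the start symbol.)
A grammar is LL(1) if for each non-terminal N with multiple productions, the predict sets of those productions are pairwise disjoint, where PREDICT(N → α) = (FIRST(α) \ {ε}) ∪ (FOLLOW(N) if α ⇒* ε).

Relevant sets:
  FIRST(D) = { 'n', 'num', ε }
  FIRST(P) = { 'n', 'num' }
  FOLLOW(D) = { 'n', 'num' }

For B:
  PREDICT(B → n D num) = { 'n' }
  PREDICT(B → num P n) = { 'num' }
For D:
  PREDICT(D → ε) = { 'n', 'num' }
  PREDICT(D → D D P) = { 'n', 'num' }
P has a single production, so nothing to check there.

Conflict found: Predict set conflict for D: { 'n', 'num' }
The grammar is NOT LL(1).

Answer: No. Predict set conflict for D: { 'n', 'num' }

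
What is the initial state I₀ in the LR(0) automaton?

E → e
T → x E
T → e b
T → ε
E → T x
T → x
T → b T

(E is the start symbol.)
{ [E → . T x], [E → . e], [E' → . E], [T → . b T], [T → . e b], [T → . x E], [T → . x], [T → .] }

First, augment the grammar with E' → E
I₀ = CLOSURE({ [E' → . E] }):
  [E' → . E] has the dot before E: add [E → . e], [E → . T x]
  [E → . T x] has the dot before T: add [T → . x E], [T → . e b], [T → .], [T → . x], [T → . b T]
No further items can be added.

I₀ = { [E → . T x], [E → . e], [E' → . E], [T → . b T], [T → . e b], [T → . x E], [T → . x], [T → .] }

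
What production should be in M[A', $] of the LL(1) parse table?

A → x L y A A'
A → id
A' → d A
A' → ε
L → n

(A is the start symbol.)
To find M[A', $], we find productions for A' where $ is in the predict set (PREDICT(N → α) = (FIRST(α) \ {ε}) ∪ (FOLLOW(N) if α ⇒* ε)).

Relevant sets:
  FOLLOW(A') = { $, 'd' }

A' → d A: PREDICT = { 'd' }
A' → ε: PREDICT = { $, 'd' }
  $ is in predict set, so this production goes in M[A', $]

M[A', $] = A' → ε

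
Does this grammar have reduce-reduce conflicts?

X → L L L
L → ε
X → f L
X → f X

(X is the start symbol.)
A reduce-reduce conflict occurs when an LR(0) state has two complete items [A → α .] and [B → β .] — both call for a reduction, and with no lookahead the parser cannot choose between them.

Augment with X' → X and build the canonical LR(0) collection (I0 = CLOSURE({[X' → . X]}), then GOTO on every symbol after a dot until no new states appear). It has 8 states:
  I0: { [L → .], [X → . L L L], [X → . f L], [X → . f X], [X' → . X] }  — shift, reduce
  I1: { [L → .], [X → L . L L] }  — reduce
  I2: { [X' → X .] }  — accept
  I3: { [L → .], [X → . L L L], [X → . f L], [X → . f X], [X → f . L], [X → f . X] }  — shift, reduce
  I4: { [L → .], [X → L . L L], [X → f L .] }  — 2 reduces
  I5: { [X → f X .] }  — reduce
  I6: { [L → .], [X → L L . L] }  — reduce
  I7: { [X → L L L .] }  — reduce

I4 contains complete items [L → .], [X → f L .] — reduce-reduce conflict.

Answer: Yes — I4: [L → .] vs [X → f L .]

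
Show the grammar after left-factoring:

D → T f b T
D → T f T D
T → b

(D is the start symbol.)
Left-factoring transforms A → αβ₁ | αβ₂ into A → αA' and A' → β₁ | β₂
(α is the longest common prefix among the alternatives). Repeat until
no nonterminal has two alternatives with a common prefix.

Round 1: D has alternatives sharing prefix 'T f'. Introduce D': D → T f D'
  Add: D' → b T
  Add: D' → T D

No remaining common prefixes — done.

Resulting grammar:
D → T f D'
D' → b T
D' → T D
T → b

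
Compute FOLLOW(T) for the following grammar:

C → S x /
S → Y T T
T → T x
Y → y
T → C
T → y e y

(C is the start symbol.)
In S → Y T T: T is followed by T, add FIRST(T) \ {ε} = { 'y' }
In S → Y T T: T is at the end, add FOLLOW(S)
In T → T x: T is followed by x, add FIRST(x) \ {ε} = { 'x' }

The FOLLOW sets referred to above (computed the same way, to a fixed point):
  FOLLOW(S) = { 'x' }

Taking the union: FOLLOW(T) = { 'x', 'y' }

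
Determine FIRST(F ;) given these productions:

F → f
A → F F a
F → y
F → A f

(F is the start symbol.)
{ 'f', 'y' }

FIRST sets of the non-terminals involved (from the grammar, by fixed-point iteration):
  FIRST(F) = { 'f', 'y' }

To compute FIRST(F ;), process the symbols left to right:
Symbol F is a non-terminal. Add FIRST(F) \ {ε} = { 'f', 'y' }
F is not nullable (ε ∉ FIRST(F)), so stop here.
FIRST(F ;) = { 'f', 'y' }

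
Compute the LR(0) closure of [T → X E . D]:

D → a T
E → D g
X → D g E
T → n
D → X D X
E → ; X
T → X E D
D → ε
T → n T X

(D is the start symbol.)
{ [D → . X D X], [D → . a T], [D → .], [T → X E . D], [X → . D g E] }

Start with: [T → X E . D]
  [T → X E . D] has the dot before D: add [D → . a T], [D → . X D X], [D → .]
  [D → . X D X] has the dot before X: add [X → . D g E]
No further items can be added.

CLOSURE = { [D → . X D X], [D → . a T], [D → .], [T → X E . D], [X → . D g E] }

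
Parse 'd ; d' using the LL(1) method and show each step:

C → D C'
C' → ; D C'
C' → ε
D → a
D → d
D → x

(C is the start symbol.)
LL(1) parsing maintains a stack (initially the start symbol over $) and the input. At each step: if the stack top is a terminal, match it against the current input token; if it is a non-terminal N, replace it with the RHS of M[N, lookahead] (the unique production whose predict set contains the lookahead).

Stack is shown with the top on the left.

Stack     Input    Action
-------------------------
C $       d ; d $  output C → D C'
D C' $    d ; d $  output D → d
d C' $    d ; d $  match 'd'
C' $      ; d $    output C' → ; D C'
; D C' $  ; d $    match ';'
D C' $    d $      output D → d
d C' $    d $      match 'd'
C' $      $        output C' → ε
$         $        accept

The string is accepted.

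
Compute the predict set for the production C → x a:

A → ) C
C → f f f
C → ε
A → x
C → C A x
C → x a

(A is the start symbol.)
{ 'x' }

PREDICT(C → x a) = (FIRST(RHS) \ {ε}) ∪ (FOLLOW(C) if ε ∈ FIRST(RHS), i.e. RHS ⇒* ε)
FIRST(x a) = { 'x' }
ε ∉ FIRST(x a), so FOLLOW(C) is not added.
PREDICT(C → x a) = { 'x' }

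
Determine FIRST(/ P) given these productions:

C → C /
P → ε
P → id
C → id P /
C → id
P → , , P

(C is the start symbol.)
{ '/' }

To compute FIRST(/ P), process the symbols left to right:
Symbol / is a terminal. Add '/' and stop.
FIRST(/ P) = { '/' }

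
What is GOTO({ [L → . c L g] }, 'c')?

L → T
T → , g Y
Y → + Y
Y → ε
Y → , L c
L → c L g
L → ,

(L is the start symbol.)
GOTO(I, 'c') = CLOSURE({ [A → αX.β] : [A → α.Xβ] ∈ I, X = 'c' })

Items with dot before 'c', with the dot advanced:
  [L → . c L g] → [L → c . L g]
Closure of the advanced items:
  [L → c . L g] has the dot before L: add [L → . T], [L → . c L g], [L → . ,]
  [L → . T] has the dot before T: add [T → . , g Y]

GOTO = { [L → . ,], [L → . T], [L → . c L g], [L → c . L g], [T → . , g Y] }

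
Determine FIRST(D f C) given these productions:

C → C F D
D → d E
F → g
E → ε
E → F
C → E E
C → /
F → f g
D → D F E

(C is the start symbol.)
FIRST sets of the non-terminals involved (from the grammar, by fixed-point iteration):
  FIRST(D) = { 'd' }

To compute FIRST(D f C), process the symbols left to right:
Symbol D is a non-terminal. Add FIRST(D) \ {ε} = { 'd' }
D is not nullable (ε ∉ FIRST(D)), so stop here.
FIRST(D f C) = { 'd' }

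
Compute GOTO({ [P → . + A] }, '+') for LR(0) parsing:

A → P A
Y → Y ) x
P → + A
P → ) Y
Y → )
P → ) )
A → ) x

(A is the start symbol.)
GOTO(I, '+') = CLOSURE({ [A → αX.β] : [A → α.Xβ] ∈ I, X = '+' })

Items with dot before '+', with the dot advanced:
  [P → . + A] → [P → + . A]
Closure of the advanced items:
  [P → + . A] has the dot before A: add [A → . P A], [A → . ) x]
  [A → . P A] has the dot before P: add [P → . + A], [P → . ) Y], [P → . ) )]

GOTO = { [A → . ) x], [A → . P A], [P → + . A], [P → . ) )], [P → . ) Y], [P → . + A] }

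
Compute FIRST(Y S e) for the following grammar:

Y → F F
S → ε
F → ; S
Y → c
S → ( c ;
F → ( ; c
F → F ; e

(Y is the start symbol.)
{ '(', ';', 'c' }

FIRST sets of the non-terminals involved (from the grammar, by fixed-point iteration):
  FIRST(Y) = { '(', ';', 'c' }

To compute FIRST(Y S e), process the symbols left to right:
Symbol Y is a non-terminal. Add FIRST(Y) \ {ε} = { '(', ';', 'c' }
Y is not nullable (ε ∉ FIRST(Y)), so stop here.
FIRST(Y S e) = { '(', ';', 'c' }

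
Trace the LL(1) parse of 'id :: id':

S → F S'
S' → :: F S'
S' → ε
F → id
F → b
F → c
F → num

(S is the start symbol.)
Stack is shown with the top on the left.

Stack      Input       Action
-----------------------------
S $        id :: id $  output S → F S'
F S' $     id :: id $  output F → id
id S' $    id :: id $  match 'id'
S' $       :: id $     output S' → :: F S'
:: F S' $  :: id $     match '::'
F S' $     id $        output F → id
id S' $    id $        match 'id'
S' $       $           output S' → ε
$          $           accept

The string is accepted.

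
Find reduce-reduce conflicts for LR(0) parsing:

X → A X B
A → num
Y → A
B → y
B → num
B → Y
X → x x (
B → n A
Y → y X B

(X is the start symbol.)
A reduce-reduce conflict occurs when an LR(0) state has two complete items [A → α .] and [B → β .] — both call for a reduction, and with no lookahead the parser cannot choose between them.

Augment with X' → X and build the canonical LR(0) collection (I0 = CLOSURE({[X' → . X]}), then GOTO on every symbol after a dot until no new states appear). It has 17 states:
  I0: { [A → . num], [X → . A X B], [X → . x x (], [X' → . X] }  — shift
  I1: { [A → . num], [X → . A X B], [X → . x x (], [X → A . X B] }  — shift
  I2: { [X' → X .] }  — accept
  I3: { [A → num .] }  — reduce
  I4: { [X → x . x (] }  — shift
  I5: { [X → x x . (] }  — shift
  I6: { [X → x x ( .] }  — reduce
  I7: { [A → . num], [B → . Y], [B → . n A], [B → . num], [B → . y], [X → A X . B], [Y → . A], [Y → . y X B] }  — shift
  I8: { [Y → A .] }  — reduce
  I9: { [X → A X B .] }  — reduce
  I10: { [B → Y .] }  — reduce
  I11: { [A → . num], [B → n . A] }  — shift
  I12: { [A → num .], [B → num .] }  — 2 reduces
  I13: { [A → . num], [B → y .], [X → . A X B], [X → . x x (], [Y → y . X B] }  — shift, reduce
  I14: { [A → . num], [B → . Y], [B → . n A], [B → . num], [B → . y], [Y → . A], [Y → . y X B], [Y → y X . B] }  — shift
  I15: { [Y → y X B .] }  — reduce
  I16: { [B → n A .] }  — reduce

I12 contains complete items [A → num .], [B → num .] — reduce-reduce conflict.

Answer: Yes — I12: [A → num .] vs [B → num .]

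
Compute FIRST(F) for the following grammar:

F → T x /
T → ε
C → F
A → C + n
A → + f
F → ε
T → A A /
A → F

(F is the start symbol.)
{ '+', '/', 'x', ε }

FIRST sets of the other non-terminals involved (by the same procedure, iterated to a fixed point):
  FIRST(T) = { '+', '/', 'x', ε }

From F → T x /:
  - T is a non-terminal: add FIRST(T) \ {ε} = { '+', '/', 'x' }
    T is nullable, so continue to the next symbol
  - x is a terminal: add 'x' and stop
From F → ε:
  - ε-production, so ε ∈ FIRST(F)

Collecting: FIRST(F) = { '+', '/', 'x', ε }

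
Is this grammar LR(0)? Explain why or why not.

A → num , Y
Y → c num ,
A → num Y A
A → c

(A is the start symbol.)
Yes, the grammar is LR(0)

A grammar is LR(0) if no state in the canonical LR(0) collection has:
  - both a shift item (dot before a terminal) and a complete item (shift-reduce conflict), or
  - two or more complete items (reduce-reduce conflict; the accept item [A' → A .] counts as a complete item here).

Augment with A' → A and build the canonical LR(0) collection (I0 = CLOSURE({[A' → . A]}), then GOTO on every symbol after a dot until no new states appear). It has 11 states:
  I0: { [A → . c], [A → . num , Y], [A → . num Y A], [A' → . A] }  — shift
  I1: { [A' → A .] }  — accept
  I2: { [A → c .] }  — reduce
  I3: { [A → num . , Y], [A → num . Y A], [Y → . c num ,] }  — shift
  I4: { [A → num , . Y], [Y → . c num ,] }  — shift
  I5: { [A → . c], [A → . num , Y], [A → . num Y A], [A → num Y . A] }  — shift
  I6: { [Y → c . num ,] }  — shift
  I7: { [Y → c num . ,] }  — shift
  I8: { [Y → c num , .] }  — reduce
  I9: { [A → num Y A .] }  — reduce
  I10: { [A → num , Y .] }  — reduce

Every state is either a pure shift/goto state or contains exactly one complete item and nothing to shift — no conflicts. The grammar is LR(0).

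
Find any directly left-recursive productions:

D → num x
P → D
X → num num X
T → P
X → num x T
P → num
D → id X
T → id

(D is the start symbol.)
D → num x: starts with num
P → D: starts with D
X → num num X: starts with num
T → P: starts with P
X → num x T: starts with num
P → num: starts with num
D → id X: starts with id
T → id: starts with id

No direct left recursion found.

Answer: No direct left recursion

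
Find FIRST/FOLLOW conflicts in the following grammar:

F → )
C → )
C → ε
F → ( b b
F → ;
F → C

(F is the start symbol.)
No FIRST/FOLLOW conflicts.

Nullable non-terminals: C, F.
FIRST sets used below: FIRST(C) = { ')', ε }

C: nullable alternative(s) C → ε; FOLLOW(C) = { $ }
  C → ): FIRST \ {ε} = { ')' } — disjoint from FOLLOW(C)
  C → ε: FIRST \ {ε} = { } — this is the only nullable alternative, skip

F: nullable alternative(s) F → C; FOLLOW(F) = { $ }
  F → ): FIRST \ {ε} = { ')' } — disjoint from FOLLOW(F)
  F → ( b b: FIRST \ {ε} = { '(' } — disjoint from FOLLOW(F)
  F → ;: FIRST \ {ε} = { ';' } — disjoint from FOLLOW(F)
  F → C: FIRST \ {ε} = { ')' } — this is the only nullable alternative, skip

No FIRST/FOLLOW conflicts found.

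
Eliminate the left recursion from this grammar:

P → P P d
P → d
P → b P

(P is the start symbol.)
P → d P'
P → b P P'
P' → P d P'
P' → ε

P is directly left-recursive. The standard transformation for
  A → A α₁ | ... | A α_m | β₁ | ... | β_n
is
  A  → β₁ A' | ... | β_n A'
  A' → α₁ A' | ... | α_m A' | ε

P → d becomes P → d P'
P → b P becomes P → b P P'
P → P P d becomes P' → P d P'
Add P' → ε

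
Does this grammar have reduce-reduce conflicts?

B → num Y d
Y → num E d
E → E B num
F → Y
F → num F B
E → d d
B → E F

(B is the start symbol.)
A reduce-reduce conflict occurs when an LR(0) state has two complete items [A → α .] and [B → β .] — both call for a reduction, and with no lookahead the parser cannot choose between them.

Augment with B' → B and build the canonical LR(0) collection (I0 = CLOSURE({[B' → . B]}), then GOTO on every symbol after a dot until no new states appear). It has 20 states:
  I0: { [B → . E F], [B → . num Y d], [B' → . B], [E → . E B num], [E → . d d] }  — shift
  I1: { [B' → B .] }  — accept
  I2: { [B → . E F], [B → . num Y d], [B → E . F], [E → . E B num], [E → . d d], [E → E . B num], [F → . Y], [F → . num F B], [Y → . num E d] }  — shift
  I3: { [E → d . d] }  — shift
  I4: { [B → num . Y d], [Y → . num E d] }  — shift
  I5: { [B → num Y . d] }  — shift
  I6: { [E → . E B num], [E → . d d], [Y → num . E d] }  — shift
  I7: { [B → . E F], [B → . num Y d], [E → . E B num], [E → . d d], [E → E . B num], [Y → num E . d] }  — shift
  I8: { [E → E B . num] }  — shift
  I9: { [E → d . d], [Y → num E d .] }  — shift, reduce
  I10: { [E → d d .] }  — reduce
  I11: { [E → E B num .] }  — reduce
  I12: { [B → num Y d .] }  — reduce
  I13: { [B → E F .] }  — reduce
  I14: { [F → Y .] }  — reduce
  I15: { [B → num . Y d], [E → . E B num], [E → . d d], [F → . Y], [F → . num F B], [F → num . F B], [Y → . num E d], [Y → num . E d] }  — shift
  I16: { [B → . E F], [B → . num Y d], [E → . E B num], [E → . d d], [F → num F . B] }  — shift
  I17: { [B → num Y . d], [F → Y .] }  — shift, reduce
  I18: { [E → . E B num], [E → . d d], [F → . Y], [F → . num F B], [F → num . F B], [Y → . num E d], [Y → num . E d] }  — shift
  I19: { [F → num F B .] }  — reduce

No state contains more than one complete item.

Answer: No reduce-reduce conflicts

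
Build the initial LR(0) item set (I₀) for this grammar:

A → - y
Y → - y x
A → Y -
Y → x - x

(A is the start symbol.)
First, augment the grammar with A' → A
I₀ = CLOSURE({ [A' → . A] }):
  [A' → . A] has the dot before A: add [A → . - y], [A → . Y -]
  [A → . Y -] has the dot before Y: add [Y → . - y x], [Y → . x - x]
No further items can be added.

I₀ = { [A → . - y], [A → . Y -], [A' → . A], [Y → . - y x], [Y → . x - x] }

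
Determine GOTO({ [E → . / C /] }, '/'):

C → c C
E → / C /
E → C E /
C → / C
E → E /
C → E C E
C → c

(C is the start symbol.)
GOTO(I, '/') = CLOSURE({ [A → αX.β] : [A → α.Xβ] ∈ I, X = '/' })

Items with dot before '/', with the dot advanced:
  [E → . / C /] → [E → / . C /]
Closure of the advanced items:
  [E → / . C /] has the dot before C: add [C → . c C], [C → . / C], [C → . E C E], [C → . c]
  [C → . E C E] has the dot before E: add [E → . / C /], [E → . C E /], [E → . E /]

GOTO = { [C → . / C], [C → . E C E], [C → . c C], [C → . c], [E → . / C /], [E → . C E /], [E → . E /], [E → / . C /] }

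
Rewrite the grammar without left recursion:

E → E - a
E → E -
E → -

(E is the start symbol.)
E is directly left-recursive. The standard transformation for
  A → A α₁ | ... | A α_m | β₁ | ... | β_n
is
  A  → β₁ A' | ... | β_n A'
  A' → α₁ A' | ... | α_m A' | ε

E → - becomes E → - E'
E → E - a becomes E' → - a E'
E → E - becomes E' → - E'
Add E' → ε

Resulting grammar:
E → - E'
E' → - a E'
E' → - E'
E' → ε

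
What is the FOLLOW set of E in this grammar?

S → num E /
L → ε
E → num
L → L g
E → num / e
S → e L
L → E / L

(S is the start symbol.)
In S → num E /: E is followed by '/', add FIRST('/') \ {ε} = { '/' }
In L → E / L: E is followed by '/' L, add FIRST('/' L) \ {ε} = { '/' }

Taking the union: FOLLOW(E) = { '/' }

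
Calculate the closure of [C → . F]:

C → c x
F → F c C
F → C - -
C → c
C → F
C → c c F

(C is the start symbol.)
{ [C → . F], [C → . c c F], [C → . c x], [C → . c], [F → . C - -], [F → . F c C] }

To compute CLOSURE, for each item [A → α.Bβ] where B is a non-terminal, add [B → .γ] for all productions B → γ; repeat for the newly added items until nothing changes.

Start with: [C → . F]
  [C → . F] has the dot before F: add [F → . F c C], [F → . C - -]
  [F → . C - -] has the dot before C: add [C → . c x], [C → . c], [C → . c c F]
No further items can be added.

CLOSURE = { [C → . F], [C → . c c F], [C → . c x], [C → . c], [F → . C - -], [F → . F c C] }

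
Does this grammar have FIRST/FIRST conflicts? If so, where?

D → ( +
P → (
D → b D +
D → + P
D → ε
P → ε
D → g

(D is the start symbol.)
No FIRST/FIRST conflicts.

Productions for D:
  D → ( +: FIRST = { '(' }
  D → b D +: FIRST = { 'b' }
  D → + P: FIRST = { '+' }
  D → ε: FIRST = { ε }
  D → g: FIRST = { 'g' }
Productions for P:
  P → (: FIRST = { '(' }
  P → ε: FIRST = { ε }

All alternatives of each non-terminal have pairwise disjoint FIRST sets.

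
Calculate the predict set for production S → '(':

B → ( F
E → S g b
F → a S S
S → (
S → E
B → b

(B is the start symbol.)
PREDICT(S → '(') = (FIRST(RHS) \ {ε}) ∪ (FOLLOW(S) if ε ∈ FIRST(RHS), i.e. RHS ⇒* ε)
FIRST('(') = { '(' }
ε ∉ FIRST('('), so FOLLOW(S) is not added.
PREDICT(S → '(') = { '(' }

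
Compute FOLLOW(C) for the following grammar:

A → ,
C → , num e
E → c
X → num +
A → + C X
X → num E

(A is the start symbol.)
To compute FOLLOW(C), find every occurrence of C on a right-hand side N → α C β: add FIRST(β) \ {ε}, and if β is empty or nullable also add FOLLOW(N). Iterate to a fixed point.

In A → + C X: C is followed by X, add FIRST(X) \ {ε} = { 'num' }

Taking the union: FOLLOW(C) = { 'num' }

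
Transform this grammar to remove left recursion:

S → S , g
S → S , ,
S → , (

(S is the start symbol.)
S → , ( S'
S' → , g S'
S' → , , S'
S' → ε

S is directly left-recursive. The standard transformation for
  A → A α₁ | ... | A α_m | β₁ | ... | β_n
is
  A  → β₁ A' | ... | β_n A'
  A' → α₁ A' | ... | α_m A' | ε

S → , ( becomes S → , ( S'
S → S , g becomes S' → , g S'
S → S , , becomes S' → , , S'
Add S' → ε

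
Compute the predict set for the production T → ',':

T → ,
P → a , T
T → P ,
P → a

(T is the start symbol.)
{ ',' }

PREDICT(T → ',') = (FIRST(RHS) \ {ε}) ∪ (FOLLOW(T) if ε ∈ FIRST(RHS), i.e. RHS ⇒* ε)
FIRST(',') = { ',' }
ε ∉ FIRST(','), so FOLLOW(T) is not added.
PREDICT(T → ',') = { ',' }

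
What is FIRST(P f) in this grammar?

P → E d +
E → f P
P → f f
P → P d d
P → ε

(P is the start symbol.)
FIRST sets of the non-terminals involved (from the grammar, by fixed-point iteration):
  FIRST(P) = { 'd', 'f', ε }

To compute FIRST(P f), process the symbols left to right:
Symbol P is a non-terminal. Add FIRST(P) \ {ε} = { 'd', 'f' }
P is nullable (ε ∈ FIRST(P)), continue to the next symbol.
Symbol f is a terminal. Add 'f' and stop.
FIRST(P f) = { 'd', 'f' }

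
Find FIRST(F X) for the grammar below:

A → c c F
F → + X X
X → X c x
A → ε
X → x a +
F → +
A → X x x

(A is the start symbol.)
FIRST sets of the non-terminals involved (from the grammar, by fixed-point iteration):
  FIRST(F) = { '+' }

To compute FIRST(F X), process the symbols left to right:
Symbol F is a non-terminal. Add FIRST(F) \ {ε} = { '+' }
F is not nullable (ε ∉ FIRST(F)), so stop here.
FIRST(F X) = { '+' }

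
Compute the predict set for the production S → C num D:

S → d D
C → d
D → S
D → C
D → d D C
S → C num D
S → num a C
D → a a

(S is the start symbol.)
PREDICT(S → C num D) = (FIRST(RHS) \ {ε}) ∪ (FOLLOW(S) if ε ∈ FIRST(RHS), i.e. RHS ⇒* ε)
FIRST(C) = { 'd' }
FIRST(C num D) = { 'd' }
ε ∉ FIRST(C num D), so FOLLOW(S) is not added.
PREDICT(S → C num D) = { 'd' }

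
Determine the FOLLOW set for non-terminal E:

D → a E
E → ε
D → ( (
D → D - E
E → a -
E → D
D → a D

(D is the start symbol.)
{ $, '-' }

To compute FOLLOW(E), find every occurrence of E on a right-hand side N → α E β: add FIRST(β) \ {ε}, and if β is empty or nullable also add FOLLOW(N). Iterate to a fixed point.

In D → a E: E is at the end, add FOLLOW(D)
In D → D - E: E is at the end, add FOLLOW(D)

The FOLLOW sets referred to above (computed the same way, to a fixed point):
  FOLLOW(D) = { $, '-' }

Taking the union: FOLLOW(E) = { $, '-' }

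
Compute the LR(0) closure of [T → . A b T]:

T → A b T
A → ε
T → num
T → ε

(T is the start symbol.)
{ [A → .], [T → . A b T] }

To compute CLOSURE, for each item [A → α.Bβ] where B is a non-terminal, add [B → .γ] for all productions B → γ; repeat for the newly added items until nothing changes.

Start with: [T → . A b T]
  [T → . A b T] has the dot before A: add [A → .]
No further items can be added.

CLOSURE = { [A → .], [T → . A b T] }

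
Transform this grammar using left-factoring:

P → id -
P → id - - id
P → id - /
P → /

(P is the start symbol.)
P → id - P'
P' → ε
P' → - id
P' → /
P → /

Left-factoring transforms A → αβ₁ | αβ₂ into A → αA' and A' → β₁ | β₂
(α is the longest common prefix among the alternatives). Repeat until
no nonterminal has two alternatives with a common prefix.

Round 1: P has alternatives sharing prefix 'id -'. Introduce P': P → id - P'
  Add: P' → ε
  Add: P' → - id
  Add: P' → /

No remaining common prefixes — done.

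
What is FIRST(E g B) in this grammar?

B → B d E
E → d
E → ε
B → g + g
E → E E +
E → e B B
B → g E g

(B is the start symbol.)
{ '+', 'd', 'e', 'g' }

FIRST sets of the non-terminals involved (from the grammar, by fixed-point iteration):
  FIRST(E) = { '+', 'd', 'e', ε }

To compute FIRST(E g B), process the symbols left to right:
Symbol E is a non-terminal. Add FIRST(E) \ {ε} = { '+', 'd', 'e' }
E is nullable (ε ∈ FIRST(E)), continue to the next symbol.
Symbol g is a terminal. Add 'g' and stop.
FIRST(E g B) = { '+', 'd', 'e', 'g' }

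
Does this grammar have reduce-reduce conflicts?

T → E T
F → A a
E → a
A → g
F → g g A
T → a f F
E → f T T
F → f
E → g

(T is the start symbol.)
A reduce-reduce conflict occurs when an LR(0) state has two complete items [A → α .] and [B → β .] — both call for a reduction, and with no lookahead the parser cannot choose between them.

Augment with T' → T and build the canonical LR(0) collection (I0 = CLOSURE({[T' → . T]}), then GOTO on every symbol after a dot until no new states appear). It has 18 states:
  I0: { [E → . a], [E → . f T T], [E → . g], [T → . E T], [T → . a f F], [T' → . T] }  — shift
  I1: { [E → . a], [E → . f T T], [E → . g], [T → . E T], [T → . a f F], [T → E . T] }  — shift
  I2: { [T' → T .] }  — accept
  I3: { [E → a .], [T → a . f F] }  — shift, reduce
  I4: { [E → . a], [E → . f T T], [E → . g], [E → f . T T], [T → . E T], [T → . a f F] }  — shift
  I5: { [E → g .] }  — reduce
  I6: { [E → . a], [E → . f T T], [E → . g], [E → f T . T], [T → . E T], [T → . a f F] }  — shift
  I7: { [E → f T T .] }  — reduce
  I8: { [A → . g], [F → . A a], [F → . f], [F → . g g A], [T → a f . F] }  — shift
  I9: { [F → A . a] }  — shift
  I10: { [T → a f F .] }  — reduce
  I11: { [F → f .] }  — reduce
  I12: { [A → g .], [F → g . g A] }  — shift, reduce
  I13: { [A → . g], [F → g g . A] }  — shift
  I14: { [F → g g A .] }  — reduce
  I15: { [A → g .] }  — reduce
  I16: { [F → A a .] }  — reduce
  I17: { [T → E T .] }  — reduce

No state contains more than one complete item.

Answer: No reduce-reduce conflicts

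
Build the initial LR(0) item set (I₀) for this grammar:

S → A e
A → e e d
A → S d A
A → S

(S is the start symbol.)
First, augment the grammar with S' → S
I₀ = CLOSURE({ [S' → . S] }):
  [S' → . S] has the dot before S: add [S → . A e]
  [S → . A e] has the dot before A: add [A → . e e d], [A → . S d A], [A → . S]
No further items can be added.

I₀ = { [A → . S d A], [A → . S], [A → . e e d], [S → . A e], [S' → . S] }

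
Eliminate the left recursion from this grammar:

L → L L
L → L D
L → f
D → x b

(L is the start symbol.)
L is directly left-recursive. The standard transformation for
  A → A α₁ | ... | A α_m | β₁ | ... | β_n
is
  A  → β₁ A' | ... | β_n A'
  A' → α₁ A' | ... | α_m A' | ε

L → f becomes L → f L'
L → L L becomes L' → L L'
L → L D becomes L' → D L'
Add L' → ε

Productions for other non-terminals are unchanged:
  D → x b

Resulting grammar:
L → f L'
L' → L L'
L' → D L'
L' → ε
D → x b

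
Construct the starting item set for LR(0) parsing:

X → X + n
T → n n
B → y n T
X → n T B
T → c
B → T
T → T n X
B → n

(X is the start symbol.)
{ [X → . X + n], [X → . n T B], [X' → . X] }

First, augment the grammar with X' → X
I₀ = CLOSURE({ [X' → . X] }):
  [X' → . X] has the dot before X: add [X → . X + n], [X → . n T B]
No further items can be added.

I₀ = { [X → . X + n], [X → . n T B], [X' → . X] }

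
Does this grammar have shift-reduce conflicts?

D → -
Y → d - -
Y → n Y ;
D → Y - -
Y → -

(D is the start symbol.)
Augment with D' → D and build the canonical LR(0) collection (I0 = CLOSURE({[D' → . D]}), then GOTO on every symbol after a dot until no new states appear). It has 13 states:
  I0: { [D → . -], [D → . Y - -], [D' → . D], [Y → . -], [Y → . d - -], [Y → . n Y ;] }  — shift
  I1: { [D → - .], [Y → - .] }  — 2 reduces
  I2: { [D' → D .] }  — accept
  I3: { [D → Y . - -] }  — shift
  I4: { [Y → d . - -] }  — shift
  I5: { [Y → . -], [Y → . d - -], [Y → . n Y ;], [Y → n . Y ;] }  — shift
  I6: { [Y → - .] }  — reduce
  I7: { [Y → n Y . ;] }  — shift
  I8: { [Y → n Y ; .] }  — reduce
  I9: { [Y → d - . -] }  — shift
  I10: { [Y → d - - .] }  — reduce
  I11: { [D → Y - . -] }  — shift
  I12: { [D → Y - - .] }  — reduce

No state contains both a complete item and a shift item.

Answer: No shift-reduce conflicts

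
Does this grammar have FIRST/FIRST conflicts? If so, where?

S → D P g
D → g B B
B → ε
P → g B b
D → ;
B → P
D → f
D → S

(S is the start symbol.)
A FIRST/FIRST conflict occurs when two productions N → α and N → β for the same non-terminal have FIRST(α) ∩ FIRST(β) ≠ ∅ (with ε ∈ FIRST of a nullable right-hand side, so two nullable alternatives also conflict).

FIRST sets of the non-terminals at (or reachable through a nullable prefix from) the front of some alternative:
  FIRST(S) = { ';', 'f', 'g' }
  FIRST(P) = { 'g' }

Productions for D:
  D → g B B: FIRST = { 'g' }
  D → ;: FIRST = { ';' }
  D → f: FIRST = { 'f' }
  D → S: FIRST = { ';', 'f', 'g' }
Productions for B:
  B → ε: FIRST = { ε }
  B → P: FIRST = { 'g' }
S, P have only one production, so no FIRST/FIRST conflict is possible there.

Conflict for D: D → g B B and D → S
  Overlap: { 'g' }
Conflict for D: D → ; and D → S
  Overlap: { ';' }
Conflict for D: D → f and D → S
  Overlap: { 'f' }

Answer: Yes. D → g B B / D → S on { 'g' }; D → ';' / D → S on { ';' }; D → f / D → S on { 'f' }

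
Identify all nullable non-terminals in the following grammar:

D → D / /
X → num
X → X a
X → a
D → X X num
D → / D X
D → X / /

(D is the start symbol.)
None

There are no ε-productions, so no non-terminal can derive ε.
No non-terminals are nullable.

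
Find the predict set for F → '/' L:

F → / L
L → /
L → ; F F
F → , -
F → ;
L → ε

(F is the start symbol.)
PREDICT(F → '/' L) = (FIRST(RHS) \ {ε}) ∪ (FOLLOW(F) if ε ∈ FIRST(RHS), i.e. RHS ⇒* ε)
FIRST('/' L) = { '/' }
ε ∉ FIRST('/' L), so FOLLOW(F) is not added.
PREDICT(F → '/' L) = { '/' }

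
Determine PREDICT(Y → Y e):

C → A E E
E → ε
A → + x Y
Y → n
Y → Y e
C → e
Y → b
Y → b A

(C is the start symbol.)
PREDICT(Y → Y e) = (FIRST(RHS) \ {ε}) ∪ (FOLLOW(Y) if ε ∈ FIRST(RHS), i.e. RHS ⇒* ε)
FIRST(Y) = { 'b', 'n' }
FIRST(Y e) = { 'b', 'n' }
ε ∉ FIRST(Y e), so FOLLOW(Y) is not added.
PREDICT(Y → Y e) = { 'b', 'n' }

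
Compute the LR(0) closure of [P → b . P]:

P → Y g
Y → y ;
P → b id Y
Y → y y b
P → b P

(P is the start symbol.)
To compute CLOSURE, for each item [A → α.Bβ] where B is a non-terminal, add [B → .γ] for all productions B → γ; repeat for the newly added items until nothing changes.

Start with: [P → b . P]
  [P → b . P] has the dot before P: add [P → . Y g], [P → . b id Y], [P → . b P]
  [P → . Y g] has the dot before Y: add [Y → . y ;], [Y → . y y b]
No further items can be added.

CLOSURE = { [P → . Y g], [P → . b P], [P → . b id Y], [P → b . P], [Y → . y ;], [Y → . y y b] }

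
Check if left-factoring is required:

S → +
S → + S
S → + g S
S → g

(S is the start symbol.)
Left-factoring is needed when two productions for the same non-terminal
share a common prefix on the right-hand side.

Productions for S:
  S → +
  S → + S
  S → + g S
  S → g

Found common prefix '+' in productions for S

Answer: Yes, S has productions with common prefix '+'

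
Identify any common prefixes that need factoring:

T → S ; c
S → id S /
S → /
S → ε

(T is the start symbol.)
No, left-factoring is not needed

Left-factoring is needed when two productions for the same non-terminal
share a common prefix on the right-hand side.

Productions for S:
  S → id S /
  S → /
  S → ε

No common prefixes found.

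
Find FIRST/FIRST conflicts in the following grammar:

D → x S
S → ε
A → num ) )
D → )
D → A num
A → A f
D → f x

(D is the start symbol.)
Yes. A → num ')' ')' / A → A f on { 'num' }

FIRST sets of the non-terminals at (or reachable through a nullable prefix from) the front of some alternative:
  FIRST(A) = { 'num' }

Productions for D:
  D → x S: FIRST = { 'x' }
  D → ): FIRST = { ')' }
  D → A num: FIRST = { 'num' }
  D → f x: FIRST = { 'f' }
Productions for A:
  A → num ) ): FIRST = { 'num' }
  A → A f: FIRST = { 'num' }
S has only one production, so no FIRST/FIRST conflict is possible there.

Conflict for A: A → num ) ) and A → A f
  Overlap: { 'num' }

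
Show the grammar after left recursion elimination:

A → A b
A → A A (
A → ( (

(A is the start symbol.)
A → ( ( A'
A' → b A'
A' → A ( A'
A' → ε

A is directly left-recursive. The standard transformation for
  A → A α₁ | ... | A α_m | β₁ | ... | β_n
is
  A  → β₁ A' | ... | β_n A'
  A' → α₁ A' | ... | α_m A' | ε

A → ( ( becomes A → ( ( A'
A → A b becomes A' → b A'
A → A A ( becomes A' → A ( A'
Add A' → ε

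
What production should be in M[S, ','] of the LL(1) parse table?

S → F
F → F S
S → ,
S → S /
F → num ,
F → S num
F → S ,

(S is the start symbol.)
S → F, S → ,, S → S /

To find M[S, ','], we find productions for S where ',' is in the predict set (PREDICT(N → α) = (FIRST(α) \ {ε}) ∪ (FOLLOW(N) if α ⇒* ε)).

Relevant sets:
  FIRST(F) = { ',', 'num' }
  FIRST(S) = { ',', 'num' }

S → F: PREDICT = { ',', 'num' }
  ',' is in predict set, so this production goes in M[S, ',']
S → ,: PREDICT = { ',' }
  ',' is in predict set, so this production goes in M[S, ',']
S → S /: PREDICT = { ',', 'num' }
  ',' is in predict set, so this production goes in M[S, ',']

M[S, ','] = S → F, S → ,, S → S /  (a multiply-defined cell — the grammar is not LL(1))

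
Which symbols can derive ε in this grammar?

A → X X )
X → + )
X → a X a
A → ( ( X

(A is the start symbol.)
There are no ε-productions, so no non-terminal can derive ε.
No non-terminals are nullable.

Answer: None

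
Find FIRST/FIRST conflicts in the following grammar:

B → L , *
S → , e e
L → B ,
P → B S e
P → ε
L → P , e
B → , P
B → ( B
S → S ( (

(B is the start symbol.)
A FIRST/FIRST conflict occurs when two productions N → α and N → β for the same non-terminal have FIRST(α) ∩ FIRST(β) ≠ ∅ (with ε ∈ FIRST of a nullable right-hand side, so two nullable alternatives also conflict).

FIRST sets of the non-terminals at (or reachable through a nullable prefix from) the front of some alternative:
  FIRST(L) = { '(', ',' }
  FIRST(S) = { ',' }
  FIRST(B) = { '(', ',' }
  FIRST(P) = { '(', ',', ε }

Productions for B:
  B → L , *: FIRST = { '(', ',' }
  B → , P: FIRST = { ',' }
  B → ( B: FIRST = { '(' }
Productions for S:
  S → , e e: FIRST = { ',' }
  S → S ( (: FIRST = { ',' }
Productions for L:
  L → B ,: FIRST = { '(', ',' }
  L → P , e: FIRST = { '(', ',' }
Productions for P:
  P → B S e: FIRST = { '(', ',' }
  P → ε: FIRST = { ε }

Conflict for B: B → L , * and B → , P
  Overlap: { ',' }
Conflict for B: B → L , * and B → ( B
  Overlap: { '(' }
Conflict for S: S → , e e and S → S ( (
  Overlap: { ',' }
Conflict for L: L → B , and L → P , e
  Overlap: { '(', ',' }

Answer: Yes. B → L ',' '*' / B → ',' P on { ',' }; B → L ',' '*' / B → '(' B on { '(' }; S → ',' e e / S → S '(' '(' on { ',' }; L → B ',' / L → P ',' e on { '(', ',' }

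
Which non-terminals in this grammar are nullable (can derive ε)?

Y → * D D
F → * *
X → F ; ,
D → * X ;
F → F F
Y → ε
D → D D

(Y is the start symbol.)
{ 'Y' }

A non-terminal is nullable if it can derive ε (the empty string): either it has an ε-production, or it has a production whose right-hand side consists entirely of nullable non-terminals.

ε-productions: Y → ε
So Y is immediately nullable.
No further non-terminal can be added: every production for the remaining non-terminals contains a terminal or a non-nullable non-terminal.
Nullable = { 'Y' }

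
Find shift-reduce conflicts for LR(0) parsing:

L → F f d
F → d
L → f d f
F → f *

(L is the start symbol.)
A shift-reduce conflict occurs when an LR(0) state has both:
  - a complete (reduce) item [A → α .] (dot at the end), and
  - a shift item [B → β . c γ] (dot before a terminal).

Augment with L' → L and build the canonical LR(0) collection (I0 = CLOSURE({[L' → . L]}), then GOTO on every symbol after a dot until no new states appear). It has 10 states:
  I0: { [F → . d], [F → . f *], [L → . F f d], [L → . f d f], [L' → . L] }  — shift
  I1: { [L → F . f d] }  — shift
  I2: { [L' → L .] }  — accept
  I3: { [F → d .] }  — reduce
  I4: { [F → f . *], [L → f . d f] }  — shift
  I5: { [F → f * .] }  — reduce
  I6: { [L → f d . f] }  — shift
  I7: { [L → f d f .] }  — reduce
  I8: { [L → F f . d] }  — shift
  I9: { [L → F f d .] }  — reduce

No state contains both a complete item and a shift item.

Answer: No shift-reduce conflicts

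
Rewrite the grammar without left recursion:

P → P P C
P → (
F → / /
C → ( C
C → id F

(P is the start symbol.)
P → ( P'
P' → P C P'
P' → ε
F → / /
C → ( C
C → id F

P is directly left-recursive. The standard transformation for
  A → A α₁ | ... | A α_m | β₁ | ... | β_n
is
  A  → β₁ A' | ... | β_n A'
  A' → α₁ A' | ... | α_m A' | ε

P → ( becomes P → ( P'
P → P P C becomes P' → P C P'
Add P' → ε

Productions for other non-terminals are unchanged:
  F → / /
  C → ( C
  C → id F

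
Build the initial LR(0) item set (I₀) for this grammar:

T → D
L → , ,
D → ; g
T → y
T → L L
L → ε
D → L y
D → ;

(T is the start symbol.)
First, augment the grammar with T' → T
I₀ = CLOSURE({ [T' → . T] }):
  [T' → . T] has the dot before T: add [T → . D], [T → . y], [T → . L L]
  [T → . D] has the dot before D: add [D → . ; g], [D → . L y], [D → . ;]
  [T → . L L] has the dot before L: add [L → . , ,], [L → .]
No further items can be added.

I₀ = { [D → . ; g], [D → . ;], [D → . L y], [L → . , ,], [L → .], [T → . D], [T → . L L], [T → . y], [T' → . T] }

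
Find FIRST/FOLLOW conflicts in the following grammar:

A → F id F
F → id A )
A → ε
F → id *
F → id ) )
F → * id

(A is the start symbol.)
No FIRST/FOLLOW conflicts.

A FIRST/FOLLOW conflict occurs when a non-terminal N has a nullable alternative N → β (β ⇒* ε) and another alternative N → α with FIRST(α) ∩ FOLLOW(N) ≠ ∅: on such a lookahead the parser cannot decide between expanding α and letting N vanish via β.

Nullable non-terminals: A.
FIRST sets used below: FIRST(F) = { '*', 'id' }

A: nullable alternative(s) A → ε; FOLLOW(A) = { $, ')' }
  A → F id F: FIRST \ {ε} = { '*', 'id' } — disjoint from FOLLOW(A)
  A → ε: FIRST \ {ε} = { } — this is the only nullable alternative, skip

F has no nullable alternative, so no FIRST/FOLLOW check is needed there.

No FIRST/FOLLOW conflicts found.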